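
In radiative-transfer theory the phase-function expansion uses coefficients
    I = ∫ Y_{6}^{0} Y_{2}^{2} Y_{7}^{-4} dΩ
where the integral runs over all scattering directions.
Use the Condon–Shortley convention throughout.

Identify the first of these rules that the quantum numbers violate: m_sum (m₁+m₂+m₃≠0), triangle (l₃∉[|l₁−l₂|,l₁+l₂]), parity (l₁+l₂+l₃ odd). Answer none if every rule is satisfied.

m_sum

m₁+m₂+m₃ = 0 + 2 − 4 = -2  ✗
triangle: |6−2|=4 ≤ l₃=7 ≤ 6+2=8
parity: l₁+l₂+l₃ = 15 is odd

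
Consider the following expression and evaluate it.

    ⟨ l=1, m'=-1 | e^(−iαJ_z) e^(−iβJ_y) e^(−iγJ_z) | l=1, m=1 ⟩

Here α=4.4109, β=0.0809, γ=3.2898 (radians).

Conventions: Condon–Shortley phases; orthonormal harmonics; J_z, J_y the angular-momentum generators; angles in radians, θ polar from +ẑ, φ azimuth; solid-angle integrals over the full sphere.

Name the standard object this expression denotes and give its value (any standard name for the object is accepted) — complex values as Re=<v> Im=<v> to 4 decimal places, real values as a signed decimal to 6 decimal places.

This is a Wigner D-matrix element — the rotation-matrix element ⟨l m'| R(α,β,γ) |l m⟩ in the angular-momentum basis.
Split into d^1_{-1,1}(β=0.0809) × two z-phases.
Half-angle: c=0.999182, s=0.040439. N=√(1·2·2·1)=2.000000
k∈{2} keeps every argument non-negative
  k=2: (−1)^0·2.0000/(2)·0.9992^0·0.0404^2 = +0.001635
d^1_{-1,1}(0.0809) = +0.001635
D = (-0.296942-0.954895i)·(+0.001635)·(-0.989037+0.147665i) = +0.000711+0.001473i

Wigner D-matrix element, Re=0.0007 Im=0.0015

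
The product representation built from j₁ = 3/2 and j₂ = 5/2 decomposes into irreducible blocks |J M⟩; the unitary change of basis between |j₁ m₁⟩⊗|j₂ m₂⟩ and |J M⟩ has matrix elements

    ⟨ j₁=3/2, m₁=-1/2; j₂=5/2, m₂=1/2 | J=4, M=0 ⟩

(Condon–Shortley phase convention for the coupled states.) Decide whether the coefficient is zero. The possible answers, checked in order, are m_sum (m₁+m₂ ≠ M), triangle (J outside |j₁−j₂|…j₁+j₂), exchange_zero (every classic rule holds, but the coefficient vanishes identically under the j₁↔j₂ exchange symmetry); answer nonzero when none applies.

m-sum: m₁+m₂ = -1/2+1/2 = 0, M = 0  ✓
triangle: |j₁−j₂| = 1 ≤ J = 4 ≤ j₁+j₂ = 4  ✓
exchange: j₁≠j₂ or m₁≠m₂ — the exchange symmetry imposes no constraint here
value check: CG = +√(3/7) = +0.654654 ≠ 0

nonzero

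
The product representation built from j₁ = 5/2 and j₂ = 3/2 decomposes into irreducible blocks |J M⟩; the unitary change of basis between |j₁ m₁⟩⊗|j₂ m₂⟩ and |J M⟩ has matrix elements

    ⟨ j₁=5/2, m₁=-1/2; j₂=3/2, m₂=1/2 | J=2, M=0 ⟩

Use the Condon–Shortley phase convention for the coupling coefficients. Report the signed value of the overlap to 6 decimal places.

triangle: 2!·3!·1!/7! = 12/5040
(j±m)!: 2!·3!·2!·1!·2!·2! = 96
prefactor² = (2J+1)·Δ·N² = 8/7
  k=1: −1/(1!·1!·2!·1!·1!·0!) = -1/2
  k=2: +1/(2!·0!·1!·0!·2!·1!) = 1/4
Σ = -1/4  ⇒  CG² = 8/7·(-1/4)² = 1/14
CG = −√(1/14) = -0.267261

−√(1/14) = -0.267261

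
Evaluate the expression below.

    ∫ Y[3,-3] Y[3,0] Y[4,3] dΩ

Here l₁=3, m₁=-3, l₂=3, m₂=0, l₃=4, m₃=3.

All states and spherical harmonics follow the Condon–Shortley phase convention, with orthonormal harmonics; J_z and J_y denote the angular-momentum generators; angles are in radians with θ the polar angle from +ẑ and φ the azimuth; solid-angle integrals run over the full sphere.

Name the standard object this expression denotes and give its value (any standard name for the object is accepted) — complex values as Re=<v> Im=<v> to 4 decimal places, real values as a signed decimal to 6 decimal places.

This is a Gaunt coefficient — the integral of a triple product of spherical harmonics over the sphere.
Rules hold: Σm=0, L=10 even, 0≤4≤6.
N = 7·7·9 = 441
Δ = 2!·4!·4!/11! = 1/34650
Racah Σ t=0..2: t=0:+1/72 t=1:−1/16 t=2:+1/72 = -5/144
⇒ 3j(3 3 4; 0 0 0)² = 2/77, sgn -1
Racah Σ t=2..2: t=2:+1/288 = 1/288
⇒ 3j(3 3 4; -3 0 3)² = 1/22, sgn -1
4πI² = N·(3j₀)²·(3jₘ)² = 63/121
I = +1·√(0.520661/4π) = 0.20355073

Gaunt coefficient, +0.203551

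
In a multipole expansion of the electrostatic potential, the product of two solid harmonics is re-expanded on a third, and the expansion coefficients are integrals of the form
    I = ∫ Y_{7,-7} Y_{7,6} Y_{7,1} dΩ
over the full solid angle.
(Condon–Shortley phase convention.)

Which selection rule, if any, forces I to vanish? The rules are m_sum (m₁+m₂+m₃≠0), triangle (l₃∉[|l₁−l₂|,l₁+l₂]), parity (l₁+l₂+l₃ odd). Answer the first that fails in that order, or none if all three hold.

azimuthal sum: -7 + 6 + 1 = 0  ✓
0 ≤ 7 ≤ 14 (triangle on l)  ✓
L = 7 + 7 + 7 = 21 (odd)  ✗

parity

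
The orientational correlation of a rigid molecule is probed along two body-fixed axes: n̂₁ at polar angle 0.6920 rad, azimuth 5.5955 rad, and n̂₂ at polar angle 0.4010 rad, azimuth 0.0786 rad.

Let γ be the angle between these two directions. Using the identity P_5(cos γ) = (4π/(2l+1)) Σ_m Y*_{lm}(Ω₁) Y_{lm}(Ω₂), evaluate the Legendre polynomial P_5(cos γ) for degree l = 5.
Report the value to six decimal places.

Expand P_5 via completeness: Σ_{m} conj(Y_{5,m}) at Ω₁ times Y_{5,m} at Ω₂ —
  [-5]  conj(Y_{5,-5})(Ω₁) = (-0.046945, 0.014359) ; Y_{5,-5}(Ω₂) = (0.003885, -0.001611) ; Δ = (-0.000159, 0.000131)
  [-4]  conj(Y_{5,-4})(Ω₁) = (-0.173205, -0.071369) ; Y_{5,-4}(Ω₂) = (0.029832, -0.009701) ; Δ = (-0.005859, -0.000449)
  [-3]  conj(Y_{5,-3})(Ω₁) = (-0.184161, -0.343396) ; Y_{5,-3}(Ω₂) = (0.132609, -0.031862) ; Δ = (-0.035363, -0.039670)
  [-2]  conj(Y_{5,-2})(Ω₁) = (0.080324, -0.405774) ; Y_{5,-2}(Ω₂) = (0.362286, -0.057425) ; Δ = (0.005799, -0.151619)
  [-1]  conj(Y_{5,-1})(Ω₁) = (0.012800, -0.010515) ; Y_{5,-1}(Ω₂) = (0.526112, -0.041438) ; Δ = (0.006299, -0.006062)
  [+0]  conj(Y_{5,0})(Ω₁) = (-0.392322, -0.000000) ; Y_{5,0}(Ω₂) = (0.100149, 0.000000) ; Δ = (-0.039291, -0.000000)
  [+1]  conj(Y_{5,1})(Ω₁) = (-0.012800, -0.010515) ; Y_{5,1}(Ω₂) = (-0.526112, -0.041438) ; Δ = (0.006299, 0.006062)
  [+2]  conj(Y_{5,2})(Ω₁) = (0.080324, 0.405774) ; Y_{5,2}(Ω₂) = (0.362286, 0.057425) ; Δ = (0.005799, 0.151619)
  [+3]  conj(Y_{5,3})(Ω₁) = (0.184161, -0.343396) ; Y_{5,3}(Ω₂) = (-0.132609, -0.031862) ; Δ = (-0.035363, 0.039670)
  [+4]  conj(Y_{5,4})(Ω₁) = (-0.173205, 0.071369) ; Y_{5,4}(Ω₂) = (0.029832, 0.009701) ; Δ = (-0.005859, 0.000449)
  [+5]  conj(Y_{5,5})(Ω₁) = (0.046945, 0.014359) ; Y_{5,5}(Ω₂) = (-0.003885, -0.001611) ; Δ = (-0.000159, -0.000131)
Σ over m = (-0.097859, 0.000000); ×(4π/11) → (-0.111794, 0.000000). Real part: -0.111794

-0.111794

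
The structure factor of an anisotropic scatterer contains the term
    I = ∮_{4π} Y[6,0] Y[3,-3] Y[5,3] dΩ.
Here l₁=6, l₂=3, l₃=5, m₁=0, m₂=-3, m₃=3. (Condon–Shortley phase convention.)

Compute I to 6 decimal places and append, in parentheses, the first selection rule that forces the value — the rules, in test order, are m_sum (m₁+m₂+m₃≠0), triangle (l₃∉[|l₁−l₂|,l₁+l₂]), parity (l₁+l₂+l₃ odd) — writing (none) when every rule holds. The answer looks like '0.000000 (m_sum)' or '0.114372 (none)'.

Checks pass: Σm=0; 14 even; l₃=5∈[3,9].
(2·6+1)(2·3+1)(2·5+1) = 1001
Δ: 4! 8! 2! / 15! → 1/675675
sum: t=1:−1/8640 t=2:+1/2304 t=3:−1/8640 = 7/34560
3j²(6 3 5; 0 0 0) = Δ·Π!·Σ² = 7/429  (sign -1)
sum: t=0:+1/69120 = 1/69120
3j²(6 3 5; 0 -3 3) = Δ·Π!·Σ² = 4/429  (sign +1)
combine: 4πI² = 1001·7/429·4/429 = 196/1287
take √, sign -1: I = -0.11008644
No selection rule forces the value: the integral is nonzero (none).

-0.110086 (none)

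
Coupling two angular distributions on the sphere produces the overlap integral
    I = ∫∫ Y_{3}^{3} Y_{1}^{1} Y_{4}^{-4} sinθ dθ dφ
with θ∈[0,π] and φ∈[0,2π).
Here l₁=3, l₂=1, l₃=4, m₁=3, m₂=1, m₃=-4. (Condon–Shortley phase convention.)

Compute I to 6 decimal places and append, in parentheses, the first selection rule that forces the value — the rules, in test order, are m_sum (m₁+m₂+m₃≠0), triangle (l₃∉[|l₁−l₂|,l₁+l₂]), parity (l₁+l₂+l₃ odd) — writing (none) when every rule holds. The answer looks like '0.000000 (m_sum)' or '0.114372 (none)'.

Rules hold: Σm=0, L=8 even, 2≤4≤4.
N = 7·3·9 = 189
Δ = 0!·6!·2!/9! = 1/252
Racah Σ t=0..0: t=0:+1/36 = 1/36
⇒ 3j(3 1 4; 0 0 0)² = 4/63, sgn +1
Racah Σ t=0..0: t=0:+1/1440 = 1/1440
⇒ 3j(3 1 4; 3 1 -4)² = 1/9, sgn +1
4πI² = N·(3j₀)²·(3jₘ)² = 4/3
I = +1·√(1.33333/4π) = 0.32573501
No selection rule forces the value: the integral is nonzero (none).

0.325735 (none)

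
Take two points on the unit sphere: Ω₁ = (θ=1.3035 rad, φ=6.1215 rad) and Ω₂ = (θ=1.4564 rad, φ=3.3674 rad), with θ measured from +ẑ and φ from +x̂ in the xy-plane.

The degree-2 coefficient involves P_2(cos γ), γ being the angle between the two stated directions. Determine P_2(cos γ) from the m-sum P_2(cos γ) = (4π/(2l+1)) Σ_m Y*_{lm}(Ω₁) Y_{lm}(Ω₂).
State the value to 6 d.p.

Expand P_2 via completeness: Σ_{m} conj(Y_{2,m}) at Ω₁ times Y_{2,m} at Ω₂ —
  m=-2: Y*=+0.340703-0.114181i  Y=+0.343019-0.166381i  product +0.097870-0.095853i
  m=-1: Y*=+0.194236-0.031682i  Y=-0.085384+0.019615i  product -0.015963+0.006515i
  m=+0: Y*=-0.249385-0.000000i  Y=-0.303063+0.000000i  product +0.075579+0.000000i
  m=+1: Y*=-0.194236-0.031682i  Y=+0.085384+0.019615i  product -0.015963-0.006515i
  m=+2: Y*=+0.340703+0.114181i  Y=+0.343019+0.166381i  product +0.097870+0.095853i
Σ over m = +0.239393+0.000000i; ×(4π/5) → +0.601661+0.000000i. Real part: 0.601661

0.601661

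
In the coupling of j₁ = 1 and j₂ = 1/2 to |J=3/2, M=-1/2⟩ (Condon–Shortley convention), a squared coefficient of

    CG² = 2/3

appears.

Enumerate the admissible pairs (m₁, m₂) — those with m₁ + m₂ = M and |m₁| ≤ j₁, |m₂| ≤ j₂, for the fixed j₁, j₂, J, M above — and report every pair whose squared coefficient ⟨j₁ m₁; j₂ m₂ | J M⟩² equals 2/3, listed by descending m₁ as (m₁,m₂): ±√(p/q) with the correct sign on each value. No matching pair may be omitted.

Admissible pairs with m₁+m₂ = M = -1/2: (-1,1/2), (0,-1/2)
  (m₁,m₂)=(0,-1/2): CG² = 2/3, CG = +√(2/3)   ← matches the target
  (m₁,m₂)=(-1,1/2): CG² = 1/3, CG = +√(1/3)
Pairs with CG² = 2/3: (0,-1/2): +√(2/3)

(0,-1/2): +√(2/3)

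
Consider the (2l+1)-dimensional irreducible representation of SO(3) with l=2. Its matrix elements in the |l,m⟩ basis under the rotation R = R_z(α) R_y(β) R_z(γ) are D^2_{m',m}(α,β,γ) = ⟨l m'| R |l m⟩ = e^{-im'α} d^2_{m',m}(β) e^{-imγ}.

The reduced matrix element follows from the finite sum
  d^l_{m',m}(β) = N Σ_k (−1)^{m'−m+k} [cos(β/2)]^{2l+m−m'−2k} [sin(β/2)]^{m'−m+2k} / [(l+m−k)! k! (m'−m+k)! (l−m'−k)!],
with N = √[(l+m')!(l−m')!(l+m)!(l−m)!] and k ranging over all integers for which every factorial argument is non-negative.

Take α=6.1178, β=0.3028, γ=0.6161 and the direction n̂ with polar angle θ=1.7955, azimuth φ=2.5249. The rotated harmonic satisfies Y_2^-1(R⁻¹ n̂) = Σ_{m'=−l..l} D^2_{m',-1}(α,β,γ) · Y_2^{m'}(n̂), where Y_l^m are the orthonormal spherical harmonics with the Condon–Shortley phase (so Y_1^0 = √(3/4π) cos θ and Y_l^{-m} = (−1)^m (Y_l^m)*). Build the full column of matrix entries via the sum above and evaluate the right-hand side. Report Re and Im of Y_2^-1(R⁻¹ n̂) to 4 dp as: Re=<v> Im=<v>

Need the full column D^2_{m',-1} for m'=−2..2 at α=6.1178, β=0.3028, γ=0.6161.
cos(β/2)=0.988561, sin(β/2)=0.150822
d^2_{-2,-1}: single k=1 term ⇒ +0.291411;  D = +0.279629+0.082024i
d^2_{-1,-1}: k∈[0..1] ⇒ +0.955023 -0.066690 = +0.888333;  D = +0.799621+0.386966i
d^2_{0,-1}: k∈[0..1] ⇒ -0.356904 +0.008308 = -0.348596;  D = -0.284503-0.201439i
d^2_{1,-1}: k∈[0..1] ⇒ +0.066690 -0.000517 = +0.066172;  D = +0.046974+0.046607i
d^2_{2,-1}: single k=0 term ⇒ -0.006783;  D = -0.003963-0.005505i
Y_2^{m'}(θ=1.7955,φ=2.5249) and Σ D·Y over m':
  (+0.2796+0.0820i)·(+0.1215+0.3464i)  (+0.7996+0.3870i)·(+0.1369+0.0971i)  (-0.2845-0.2014i)·(-0.2684+0.0000i)  (+0.0470+0.0466i)·(-0.1369+0.0971i)  (-0.0040-0.0055i)·(+0.1215-0.3464i)
Y_2^-1(R⁻¹ n̂) = +0.140503+0.290362i

Re=0.1405 Im=0.2904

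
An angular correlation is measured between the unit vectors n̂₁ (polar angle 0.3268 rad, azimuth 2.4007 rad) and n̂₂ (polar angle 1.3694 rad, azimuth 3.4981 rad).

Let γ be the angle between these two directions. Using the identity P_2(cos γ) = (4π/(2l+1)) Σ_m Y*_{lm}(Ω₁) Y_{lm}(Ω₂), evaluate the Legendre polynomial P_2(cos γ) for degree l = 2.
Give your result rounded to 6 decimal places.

-0.333820

Term-by-term m-sum for l=2 (normalisation 4π/5 = 2.513274):
  m=-2: Y*=0.00354 - 0.03965j  Y=0.28048 - 0.24256j  product -0.00862 - 0.01198j
  m=-1: Y*=-0.17331 + 0.15853j  Y=-0.14189 + 0.05284j  product 0.01621 - 0.03165j
  m=+0: Y*=0.53328 + 0.00000j  Y=-0.27753 + 0.00000j  product -0.14800 + 0.00000j
  m=+1: Y*=0.17331 + 0.15853j  Y=0.14189 + 0.05284j  product 0.01621 + 0.03165j
  m=+2: Y*=0.00354 + 0.03965j  Y=0.28048 + 0.24256j  product -0.00862 + 0.01198j
Total Σ_m = -0.13282 - 0.00000j. Multiply by 2.513274: -0.33382 - 0.00000j. P_2(cos γ) = -0.333820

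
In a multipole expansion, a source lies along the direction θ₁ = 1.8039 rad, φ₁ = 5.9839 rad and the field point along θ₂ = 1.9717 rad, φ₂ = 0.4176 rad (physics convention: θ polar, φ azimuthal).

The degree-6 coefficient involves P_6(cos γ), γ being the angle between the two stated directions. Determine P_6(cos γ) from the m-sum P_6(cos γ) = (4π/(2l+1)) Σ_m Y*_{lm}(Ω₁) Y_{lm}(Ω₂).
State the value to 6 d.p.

Summing Y*_{l m}(θ₁,φ₁)·Y_{l m}(θ₂,φ₂) over m ∈ [−6, 6]; prefactor 4π/(2·6+1) = 0.966644:
  [-6]  conj(Y_{6,-6})(Ω₁) = (-0.091396, -0.399483) ; Y_{6,-6}(Ω₂) = (-0.236741, -0.174794) ; Δ = (-0.048190, 0.110549)
  [-5]  conj(Y_{6,-5})(Ω₁) = (-0.025043, 0.336110) ; Y_{6,-5}(Ω₂) = (0.213645, 0.375570) ; Δ = (-0.131583, 0.062403)
  [-4]  conj(Y_{6,-4})(Ω₁) = (-0.048203, 0.122945) ; Y_{6,-4}(Ω₂) = (-0.017215, -0.172265) ; Δ = (0.022009, 0.006187)
  [-3]  conj(Y_{6,-3})(Ω₁) = (0.208440, -0.261513) ; Y_{6,-3}(Ω₂) = (0.082179, -0.249659) ; Δ = (-0.048160, -0.073530)
  [-2]  conj(Y_{6,-2})(Ω₁) = (0.033998, -0.023188) ; Y_{6,-2}(Ω₂) = (-0.180805, 0.199775) ; Δ = (-0.001515, 0.010985)
  [-1]  conj(Y_{6,-1})(Ω₁) = (-0.309060, 0.095361) ; Y_{6,-1}(Ω₂) = (-0.161897, 0.071833) ; Δ = (0.043186, -0.037640)
  [+0]  conj(Y_{6,0})(Ω₁) = (-0.016463, -0.000000) ; Y_{6,0}(Ω₂) = (0.286119, 0.000000) ; Δ = (-0.004710, -0.000000)
  [+1]  conj(Y_{6,1})(Ω₁) = (0.309060, 0.095361) ; Y_{6,1}(Ω₂) = (0.161897, 0.071833) ; Δ = (0.043186, 0.037640)
  [+2]  conj(Y_{6,2})(Ω₁) = (0.033998, 0.023188) ; Y_{6,2}(Ω₂) = (-0.180805, -0.199775) ; Δ = (-0.001515, -0.010985)
  [+3]  conj(Y_{6,3})(Ω₁) = (-0.208440, -0.261513) ; Y_{6,3}(Ω₂) = (-0.082179, -0.249659) ; Δ = (-0.048160, 0.073530)
  [+4]  conj(Y_{6,4})(Ω₁) = (-0.048203, -0.122945) ; Y_{6,4}(Ω₂) = (-0.017215, 0.172265) ; Δ = (0.022009, -0.006187)
  [+5]  conj(Y_{6,5})(Ω₁) = (0.025043, 0.336110) ; Y_{6,5}(Ω₂) = (-0.213645, 0.375570) ; Δ = (-0.131583, -0.062403)
  [+6]  conj(Y_{6,6})(Ω₁) = (-0.091396, 0.399483) ; Y_{6,6}(Ω₂) = (-0.236741, 0.174794) ; Δ = (-0.048190, -0.110549)
Σ over m = (-0.333215, 0.000000); ×(4π/13) → (-0.322101, 0.000000). Real part: -0.322101

-0.322101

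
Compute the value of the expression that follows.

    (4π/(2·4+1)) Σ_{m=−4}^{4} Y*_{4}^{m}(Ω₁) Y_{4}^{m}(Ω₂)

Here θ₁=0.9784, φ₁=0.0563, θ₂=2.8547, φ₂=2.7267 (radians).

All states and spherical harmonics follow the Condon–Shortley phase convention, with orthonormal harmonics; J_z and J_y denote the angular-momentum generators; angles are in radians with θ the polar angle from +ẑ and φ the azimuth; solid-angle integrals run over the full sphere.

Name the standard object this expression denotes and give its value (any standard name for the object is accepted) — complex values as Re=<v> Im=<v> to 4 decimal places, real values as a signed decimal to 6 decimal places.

This sum is the spherical-harmonic addition theorem: it equals the Legendre polynomial P_l(cos γ) of the angle γ between the two directions.
Summing Y*_{l m}(θ₁,φ₁)·Y_{l m}(θ₂,φ₂) over m ∈ [−4, 4]; prefactor 4π/(2·4+1) = 1.396263:
  [-4]  conj(Y_{4,-4})(Ω₁) = 0.20433 + 0.04681j ; Y_{4,-4}(Ω₂) = -0.00025 + 0.00283j ; Δ = -0.00018 + 0.00057j
  [-3]  conj(Y_{4,-3})(Ω₁) = 0.39336 + 0.06708j ; Y_{4,-3}(Ω₂) = 0.00871 + 0.02577j ; Δ = 0.00170 + 0.01072j
  [-2]  conj(Y_{4,-2})(Ω₁) = 0.27048 + 0.03059j ; Y_{4,-2}(Ω₂) = 0.09836 + 0.10750j ; Δ = 0.02332 + 0.03208j
  [-1]  conj(Y_{4,-1})(Ω₁) = -0.17891 - 0.01008j ; Y_{4,-1}(Ω₂) = 0.40416 + 0.17802j ; Δ = -0.07051 - 0.03592j
  [+0]  conj(Y_{4,0})(Ω₁) = -0.31217 + 0.00000j ; Y_{4,0}(Ω₂) = 0.53120 + 0.00000j ; Δ = -0.16582 + 0.00000j
  [+1]  conj(Y_{4,1})(Ω₁) = 0.17891 - 0.01008j ; Y_{4,1}(Ω₂) = -0.40416 + 0.17802j ; Δ = -0.07051 + 0.03592j
  [+2]  conj(Y_{4,2})(Ω₁) = 0.27048 - 0.03059j ; Y_{4,2}(Ω₂) = 0.09836 - 0.10750j ; Δ = 0.02332 - 0.03208j
  [+3]  conj(Y_{4,3})(Ω₁) = -0.39336 + 0.06708j ; Y_{4,3}(Ω₂) = -0.00871 + 0.02577j ; Δ = 0.00170 - 0.01072j
  [+4]  conj(Y_{4,4})(Ω₁) = 0.20433 - 0.04681j ; Y_{4,4}(Ω₂) = -0.00025 - 0.00283j ; Δ = -0.00018 - 0.00057j
Total Σ_m = -0.25719 - 0.00000j. Multiply by 1.396263: -0.35910 - 0.00000j. P_4(cos γ) = -0.359100

Legendre polynomial (addition theorem), -0.359100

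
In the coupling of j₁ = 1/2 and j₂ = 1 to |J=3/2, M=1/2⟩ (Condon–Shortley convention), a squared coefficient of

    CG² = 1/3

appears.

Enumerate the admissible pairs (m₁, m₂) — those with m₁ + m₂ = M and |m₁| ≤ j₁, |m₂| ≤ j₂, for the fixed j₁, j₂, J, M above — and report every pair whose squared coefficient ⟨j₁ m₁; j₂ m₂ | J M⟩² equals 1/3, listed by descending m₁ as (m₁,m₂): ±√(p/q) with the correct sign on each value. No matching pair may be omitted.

Admissible pairs with m₁+m₂ = M = 1/2: (-1/2,1), (1/2,0)
  (m₁,m₂)=(1/2,0): CG² = 2/3, CG = +√(2/3)
  (m₁,m₂)=(-1/2,1): CG² = 1/3, CG = +√(1/3)   ← matches the target
Pairs with CG² = 1/3: (-1/2,1): +√(1/3)

(-1/2,1): +√(1/3)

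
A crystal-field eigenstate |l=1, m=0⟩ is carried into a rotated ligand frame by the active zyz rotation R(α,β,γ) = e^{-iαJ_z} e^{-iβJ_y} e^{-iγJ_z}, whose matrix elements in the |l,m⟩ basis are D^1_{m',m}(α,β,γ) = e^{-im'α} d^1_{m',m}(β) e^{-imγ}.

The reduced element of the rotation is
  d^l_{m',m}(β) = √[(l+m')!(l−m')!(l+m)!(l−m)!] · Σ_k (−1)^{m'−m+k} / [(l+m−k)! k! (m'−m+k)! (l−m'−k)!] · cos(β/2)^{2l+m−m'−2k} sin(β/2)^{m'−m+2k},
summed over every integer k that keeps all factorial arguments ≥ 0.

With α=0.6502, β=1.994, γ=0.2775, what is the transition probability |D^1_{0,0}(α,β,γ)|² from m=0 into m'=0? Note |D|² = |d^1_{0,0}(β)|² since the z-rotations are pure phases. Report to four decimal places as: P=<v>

P=0.1687

D^1_{0,0}(0.6502,1.9940,0.2775) = e^{-i·0·0.6502}·d^1_{0,0}(1.9940)·e^{-i·0·0.2775}. Compute d first:
Half-angle: c=0.542824, s=0.839846. N=√(1·1·1·1)=1.000000
The bounds max(0,m−m')=0 and min(l+m,l−m')=1 give 2 terms
  k=0: (−1)^0·1.0000/(1)·0.5428^2·0.8398^0 = +0.294658
  k=1: (−1)^1·1.0000/(1)·0.5428^0·0.8398^2 = -0.705342
d^1_{0,0}(1.9940) = +0.294658 -0.705342 = -0.410684
|D^1_{0,0}|² = |d^1_{0,0}(β)|² = (-0.410684)² = 0.168661 (the z-rotation phases have unit modulus)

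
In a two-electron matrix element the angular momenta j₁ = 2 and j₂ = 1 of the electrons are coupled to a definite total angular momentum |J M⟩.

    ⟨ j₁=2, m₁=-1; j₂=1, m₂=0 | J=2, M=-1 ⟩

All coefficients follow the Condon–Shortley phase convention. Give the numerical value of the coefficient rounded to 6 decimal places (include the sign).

triangle: 1!*3!*1!/6! = 6/720
(j±m)!: 1!*3!*1!*1!*1!*3! = 36
prefactor² = (2J+1)*Δ*N² = 3/2
  k=0: +1/(0!*1!*3!*1!*0!*0!) = 1/6
  k=1: −1/(1!*0!*2!*0!*1!*1!) = -1/2
Σ = -1/3  ⇒  CG² = 3/2*(-1/3)² = 1/6
CG = −√(1/6) = -0.408248

-0.408248  (= −√(1/6))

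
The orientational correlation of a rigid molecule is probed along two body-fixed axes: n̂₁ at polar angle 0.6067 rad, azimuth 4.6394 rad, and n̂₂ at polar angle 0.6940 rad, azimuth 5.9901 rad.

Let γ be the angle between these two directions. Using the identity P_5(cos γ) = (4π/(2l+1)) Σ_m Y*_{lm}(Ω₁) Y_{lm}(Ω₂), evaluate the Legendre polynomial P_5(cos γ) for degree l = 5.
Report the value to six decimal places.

Expand P_5 via completeness: Σ_{m} conj(Y_{5,m}) at Ω₁ times Y_{5,m} at Ω₂ —
  [-5]  conj(Y_{5,-5})(Ω₁) = -0.00998 - 0.02612j ; Y_{5,-5}(Ω₂) = 0.00523 + 0.04941j ; Δ = 0.00124 - 0.00063j
  [-4]  conj(Y_{5,-4})(Ω₁) = 0.12203 - 0.03668j ; Y_{5,-4}(Ω₂) = 0.07327 + 0.17404j ; Δ = 0.01532 + 0.01855j
  [-3]  conj(Y_{5,-3})(Ω₁) = 0.07068 + 0.31759j ; Y_{5,-3}(Ω₂) = 0.24928 + 0.30109j ; Δ = -0.07800 + 0.10045j
  [-2]  conj(Y_{5,-2})(Ω₁) = -0.45889 + 0.06747j ; Y_{5,-2}(Ω₂) = 0.34307 + 0.22780j ; Δ = -0.17280 - 0.08139j
  [-1]  conj(Y_{5,-1})(Ω₁) = -0.01487 - 0.20343j ; Y_{5,-1}(Ω₂) = 0.01171 + 0.00353j ; Δ = 0.00054 - 0.00243j
  [+0]  conj(Y_{5,0})(Ω₁) = -0.34078 + 0.00000j ; Y_{5,0}(Ω₂) = -0.39248 + 0.00000j ; Δ = 0.13375 + 0.00000j
  [+1]  conj(Y_{5,1})(Ω₁) = 0.01487 - 0.20343j ; Y_{5,1}(Ω₂) = -0.01171 + 0.00353j ; Δ = 0.00054 + 0.00243j
  [+2]  conj(Y_{5,2})(Ω₁) = -0.45889 - 0.06747j ; Y_{5,2}(Ω₂) = 0.34307 - 0.22780j ; Δ = -0.17280 + 0.08139j
  [+3]  conj(Y_{5,3})(Ω₁) = -0.07068 + 0.31759j ; Y_{5,3}(Ω₂) = -0.24928 + 0.30109j ; Δ = -0.07800 - 0.10045j
  [+4]  conj(Y_{5,4})(Ω₁) = 0.12203 + 0.03668j ; Y_{5,4}(Ω₂) = 0.07327 - 0.17404j ; Δ = 0.01532 - 0.01855j
  [+5]  conj(Y_{5,5})(Ω₁) = 0.00998 - 0.02612j ; Y_{5,5}(Ω₂) = -0.00523 + 0.04941j ; Δ = 0.00124 + 0.00063j
Total Σ_m = -0.33364 + 0.00000j. Multiply by 1.142397: -0.38115 + 0.00000j. P_5(cos γ) = -0.381152

-0.381152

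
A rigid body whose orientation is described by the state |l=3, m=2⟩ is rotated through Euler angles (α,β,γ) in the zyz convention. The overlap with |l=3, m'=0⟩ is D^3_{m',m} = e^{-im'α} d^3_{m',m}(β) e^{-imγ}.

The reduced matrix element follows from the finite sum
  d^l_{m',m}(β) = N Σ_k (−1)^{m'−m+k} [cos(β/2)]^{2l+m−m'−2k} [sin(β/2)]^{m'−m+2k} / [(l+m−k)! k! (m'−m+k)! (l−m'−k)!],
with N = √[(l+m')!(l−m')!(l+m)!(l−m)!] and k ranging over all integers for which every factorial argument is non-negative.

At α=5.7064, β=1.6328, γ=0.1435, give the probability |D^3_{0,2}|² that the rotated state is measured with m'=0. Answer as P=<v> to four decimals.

D^3_{0,2}(5.7064,1.6328,0.1435) = e^{-i·0·5.7064}·d^3_{0,2}(1.6328)·e^{-i·2·0.1435}. Compute d first:
c=cos(1.632800/2)=0.684849, s=sin(1.632800/2)=0.728685; N=√[6·6·120·1]=65.726707
The bounds max(0,m−m')=2 and min(l+m,l−m')=3 give 2 terms
  k=2: (−1)^0·65.7267/(12)·0.6848^4·0.7287^2 = +0.639764
  k=3: (−1)^1·65.7267/(12)·0.6848^2·0.7287^4 = -0.724285
d^3_{0,2}(1.6328) = +0.639764 -0.724285 = -0.084522
|D^3_{0,2}|² = |d^3_{0,2}(β)|² = (-0.084522)² = 0.007144 (the z-rotation phases have unit modulus)

P=0.0071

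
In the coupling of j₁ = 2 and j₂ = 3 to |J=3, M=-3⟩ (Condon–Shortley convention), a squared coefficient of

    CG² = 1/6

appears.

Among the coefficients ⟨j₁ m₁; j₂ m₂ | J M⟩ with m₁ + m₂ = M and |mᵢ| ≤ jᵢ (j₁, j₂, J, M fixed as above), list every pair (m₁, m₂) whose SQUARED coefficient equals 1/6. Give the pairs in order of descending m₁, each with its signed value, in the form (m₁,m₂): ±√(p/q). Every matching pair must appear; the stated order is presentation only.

(-2,-1): +√(1/6)

Admissible pairs with m₁+m₂ = M = -3: (-2,-1), (-1,-2), (0,-3)
  (m₁,m₂)=(0,-3): CG² = 5/12, CG = +√(5/12)
  (m₁,m₂)=(-1,-2): CG² = 5/12, CG = −√(5/12)
  (m₁,m₂)=(-2,-1): CG² = 1/6, CG = +√(1/6)   ← matches the target
Pairs with CG² = 1/6: (-2,-1): +√(1/6)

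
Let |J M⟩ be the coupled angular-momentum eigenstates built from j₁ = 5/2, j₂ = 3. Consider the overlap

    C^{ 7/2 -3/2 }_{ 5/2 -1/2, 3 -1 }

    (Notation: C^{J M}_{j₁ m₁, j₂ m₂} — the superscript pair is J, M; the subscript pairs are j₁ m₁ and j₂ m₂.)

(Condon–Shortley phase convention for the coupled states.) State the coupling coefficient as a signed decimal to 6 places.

−√(5/21) = -0.487950

triangle: 2!×3!×4!/10! = 288/3628800
(j±m)!: 2!×3!×2!×4!×2!×5! = 138240
prefactor² = (2J+1)×Δ×N² = 3072/35
  k=0: +1/(0!×2!×3!×2!×0!×2!) = 1/48
  k=1: −1/(1!×1!×2!×1!×1!×3!) = -1/12
  k=2: +1/(2!×0!×1!×0!×2!×4!) = 1/96
Σ = -5/96  ⇒  CG² = 3072/35×(-5/96)² = 5/21
CG = −√(5/21) = -0.487950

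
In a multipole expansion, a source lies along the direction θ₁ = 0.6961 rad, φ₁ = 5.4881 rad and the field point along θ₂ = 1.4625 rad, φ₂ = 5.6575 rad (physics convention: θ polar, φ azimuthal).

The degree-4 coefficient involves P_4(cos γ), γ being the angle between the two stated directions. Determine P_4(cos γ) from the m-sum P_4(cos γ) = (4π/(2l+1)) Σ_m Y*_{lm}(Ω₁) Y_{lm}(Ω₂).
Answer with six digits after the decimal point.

-0.402390

Term-by-term m-sum for l=4 (normalisation 4π/9 = 1.396263):
  [-4]  conj(Y_{4,-4})(Ω₁) = (-0.074761, 0.002898) ; Y_{4,-4}(Ω₂) = (-0.347005, 0.257741) ; Δ = (0.025195, -0.020275)
  [-3]  conj(Y_{4,-3})(Ω₁) = (-0.184192, -0.173786) ; Y_{4,-3}(Ω₂) = (-0.040075, 0.126738) ; Δ = (0.029407, -0.016380)
  [-2]  conj(Y_{4,-2})(Ω₁) = (-0.008319, -0.429312) ; Y_{4,-2}(Ω₂) = (-0.095330, -0.288223) ; Δ = (-0.122944, 0.043324)
  [-1]  conj(Y_{4,-1})(Ω₁) = (0.182847, -0.186425) ; Y_{4,-1}(Ω₂) = (-0.120243, -0.086879) ; Δ = (-0.038182, 0.006531)
  [+0]  conj(Y_{4,0})(Ω₁) = (-0.267610, -0.000000) ; Y_{4,0}(Ω₂) = (0.280787, 0.000000) ; Δ = (-0.075141, -0.000000)
  [+1]  conj(Y_{4,1})(Ω₁) = (-0.182847, -0.186425) ; Y_{4,1}(Ω₂) = (0.120243, -0.086879) ; Δ = (-0.038182, -0.006531)
  [+2]  conj(Y_{4,2})(Ω₁) = (-0.008319, 0.429312) ; Y_{4,2}(Ω₂) = (-0.095330, 0.288223) ; Δ = (-0.122944, -0.043324)
  [+3]  conj(Y_{4,3})(Ω₁) = (0.184192, -0.173786) ; Y_{4,3}(Ω₂) = (0.040075, 0.126738) ; Δ = (0.029407, 0.016380)
  [+4]  conj(Y_{4,4})(Ω₁) = (-0.074761, -0.002898) ; Y_{4,4}(Ω₂) = (-0.347005, -0.257741) ; Δ = (0.025195, 0.020275)
Total Σ_m = (-0.288191, 0.000000). Multiply by 1.396263: (-0.402390, 0.000000). P_4(cos γ) = -0.402390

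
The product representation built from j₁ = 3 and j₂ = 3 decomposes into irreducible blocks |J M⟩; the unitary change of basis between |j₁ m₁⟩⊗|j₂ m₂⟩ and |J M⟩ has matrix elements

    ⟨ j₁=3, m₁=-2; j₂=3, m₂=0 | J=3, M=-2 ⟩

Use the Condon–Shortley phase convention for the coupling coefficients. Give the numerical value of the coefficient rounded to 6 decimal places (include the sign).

√[7·3!3!3!/10! · 1!5!3!3!1!5!] = √(216)
  +(−1)^2/∏(2,1,3,1,0,2)! = 1/24  (running 1/24)
  +(−1)^3/∏(3,0,2,0,1,3)! = -1/72  (running 1/36)
⟨..|..⟩ = √(216)·(1/36) = +0.408248

+0.408248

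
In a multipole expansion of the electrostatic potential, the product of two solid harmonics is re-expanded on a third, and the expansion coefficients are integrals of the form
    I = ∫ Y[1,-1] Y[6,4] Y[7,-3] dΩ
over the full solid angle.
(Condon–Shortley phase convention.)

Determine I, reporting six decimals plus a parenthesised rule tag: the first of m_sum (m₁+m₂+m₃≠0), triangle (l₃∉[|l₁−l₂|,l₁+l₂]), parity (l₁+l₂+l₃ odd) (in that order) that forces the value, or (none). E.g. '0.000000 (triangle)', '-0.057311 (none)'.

Checks pass: Σm=0; 14 even; l₃=7∈[5,7].
(2·1+1)(2·6+1)(2·7+1) = 585
Δ: 0! 2! 12! / 15! → 1/1365
sum: t=0:+1/518400 = 1/518400
3j²(1 6 7; 0 0 0) = Δ·Π!·Σ² = 7/195  (sign -1)
sum: t=0:+1/14515200 = 1/14515200
3j²(1 6 7; -1 4 -3) = Δ·Π!·Σ² = 2/455  (sign +1)
combine: 4πI² = 585·7/195·2/455 = 6/65
take √, sign -1: I = -0.08570655
No selection rule forces the value: the integral is nonzero (none).

-0.085707 (none)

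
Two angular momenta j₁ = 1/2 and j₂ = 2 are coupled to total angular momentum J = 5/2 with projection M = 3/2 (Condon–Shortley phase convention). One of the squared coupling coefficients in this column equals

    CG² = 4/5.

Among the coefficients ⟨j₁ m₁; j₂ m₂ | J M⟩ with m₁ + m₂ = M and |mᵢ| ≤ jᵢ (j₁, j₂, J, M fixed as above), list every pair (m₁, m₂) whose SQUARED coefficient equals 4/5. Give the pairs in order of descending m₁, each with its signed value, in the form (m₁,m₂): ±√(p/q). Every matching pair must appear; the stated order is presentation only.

(1/2,1): +√(4/5)

Admissible pairs with m₁+m₂ = M = 3/2: (-1/2,2), (1/2,1)
  (m₁,m₂)=(1/2,1): CG² = 4/5, CG = +√(4/5)   ← matches the target
  (m₁,m₂)=(-1/2,2): CG² = 1/5, CG = +√(1/5)
Pairs with CG² = 4/5: (1/2,1): +√(4/5)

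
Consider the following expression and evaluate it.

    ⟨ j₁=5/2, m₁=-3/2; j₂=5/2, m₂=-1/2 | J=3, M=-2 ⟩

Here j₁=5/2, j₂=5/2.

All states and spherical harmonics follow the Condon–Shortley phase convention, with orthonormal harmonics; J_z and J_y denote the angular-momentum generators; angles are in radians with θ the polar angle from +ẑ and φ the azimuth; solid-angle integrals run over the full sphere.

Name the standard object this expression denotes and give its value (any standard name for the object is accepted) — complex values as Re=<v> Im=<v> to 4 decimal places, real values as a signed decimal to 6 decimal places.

Clebsch–Gordan coefficient, −√(1/12) ≈ -0.288675

This is a Clebsch–Gordan (vector-coupling) coefficient.
triangle: 2!×3!×3!/9! = 72/362880
(j±m)!: 1!×4!×2!×3!×1!×5! = 34560
prefactor² = (2J+1)×Δ×N² = 48
  k=1: −1/(1!×1!×3!×1!×0!×2!) = -1/12
  k=2: +1/(2!×0!×2!×0!×1!×3!) = 1/24
Σ = -1/24  ⇒  CG² = 48×(-1/24)² = 1/12
CG = −√(1/12) = -0.288675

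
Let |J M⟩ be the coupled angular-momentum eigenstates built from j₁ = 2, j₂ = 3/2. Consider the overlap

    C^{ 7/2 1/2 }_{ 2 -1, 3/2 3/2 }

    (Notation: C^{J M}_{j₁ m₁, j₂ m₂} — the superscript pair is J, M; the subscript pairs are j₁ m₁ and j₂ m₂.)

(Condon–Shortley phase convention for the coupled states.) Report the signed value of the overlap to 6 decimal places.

+0.338062

triangle: 0!·4!·3!/8! = 144/40320
(j±m)!: 1!·3!·3!·0!·4!·3! = 5184
prefactor² = (2J+1)·Δ·N² = 5184/35
  k=0: +1/(0!·0!·3!·3!·1!·0!) = 1/36
Σ = 1/36  ⇒  CG² = 5184/35·(1/36)² = 4/35
CG = +√(4/35) = +0.338062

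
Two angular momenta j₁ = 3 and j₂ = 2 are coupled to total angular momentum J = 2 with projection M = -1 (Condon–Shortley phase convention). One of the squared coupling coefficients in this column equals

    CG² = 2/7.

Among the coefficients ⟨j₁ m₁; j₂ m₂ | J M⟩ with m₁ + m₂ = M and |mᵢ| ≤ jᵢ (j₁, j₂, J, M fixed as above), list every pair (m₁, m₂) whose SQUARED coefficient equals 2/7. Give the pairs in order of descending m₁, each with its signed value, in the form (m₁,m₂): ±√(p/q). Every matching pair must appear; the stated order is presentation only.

(0,-1): −√(2/7)

Admissible pairs with m₁+m₂ = M = -1: (-3,2), (-2,1), (-1,0), (0,-1), (1,-2)
  (m₁,m₂)=(1,-2): CG² = 3/14, CG = +√(3/14)
  (m₁,m₂)=(0,-1): CG² = 2/7, CG = −√(2/7)   ← matches the target
  (m₁,m₂)=(-1,0): CG² = 1/7, CG = +√(1/7)
  (m₁,m₂)=(-2,1): CG² = 0/1, CG = 0
  (m₁,m₂)=(-3,2): CG² = 5/14, CG = −√(5/14)
Pairs with CG² = 2/7: (0,-1): −√(2/7)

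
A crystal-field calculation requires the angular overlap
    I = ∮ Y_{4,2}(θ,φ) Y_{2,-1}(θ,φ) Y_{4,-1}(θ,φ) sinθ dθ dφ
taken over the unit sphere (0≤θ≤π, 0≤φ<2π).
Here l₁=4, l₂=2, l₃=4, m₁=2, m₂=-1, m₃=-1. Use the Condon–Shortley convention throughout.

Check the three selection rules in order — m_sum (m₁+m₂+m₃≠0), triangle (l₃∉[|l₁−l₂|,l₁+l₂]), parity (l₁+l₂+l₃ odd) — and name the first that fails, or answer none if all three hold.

none

m₁+m₂+m₃ = 2 − 1 − 1 = 0  ✓
triangle: |4−2|=2 ≤ l₃=4 ≤ 4+2=6  ✓
parity: l₁+l₂+l₃ = 10 is even  ✓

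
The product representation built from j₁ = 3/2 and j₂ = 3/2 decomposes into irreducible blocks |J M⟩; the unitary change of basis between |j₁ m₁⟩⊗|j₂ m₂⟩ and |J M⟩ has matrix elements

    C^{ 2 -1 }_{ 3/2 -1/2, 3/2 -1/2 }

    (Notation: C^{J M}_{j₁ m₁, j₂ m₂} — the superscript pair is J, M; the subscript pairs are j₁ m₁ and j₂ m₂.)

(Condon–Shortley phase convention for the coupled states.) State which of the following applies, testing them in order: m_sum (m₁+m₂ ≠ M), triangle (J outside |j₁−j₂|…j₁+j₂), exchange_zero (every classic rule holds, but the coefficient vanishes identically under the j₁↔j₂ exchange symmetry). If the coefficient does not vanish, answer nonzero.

exchange_zero

m-sum: m₁+m₂ = -1/2+(-1/2) = -1, M = -1  ✓
triangle: |j₁−j₂| = 0 ≤ J = 2 ≤ j₁+j₂ = 3  ✓
exchange: j₁=j₂ and m₁=m₂, and (−1)^(j₁+j₂−J) = (−1)^1 = −1 forces ⟨j₁m₁;j₂m₂|JM⟩ = −⟨j₂m₂;j₁m₁|JM⟩ = −⟨j₁m₁;j₂m₂|JM⟩ ⇒ the coefficient vanishes identically
Racah sum check: Σ_k collapses to 0 ⇒ CG = 0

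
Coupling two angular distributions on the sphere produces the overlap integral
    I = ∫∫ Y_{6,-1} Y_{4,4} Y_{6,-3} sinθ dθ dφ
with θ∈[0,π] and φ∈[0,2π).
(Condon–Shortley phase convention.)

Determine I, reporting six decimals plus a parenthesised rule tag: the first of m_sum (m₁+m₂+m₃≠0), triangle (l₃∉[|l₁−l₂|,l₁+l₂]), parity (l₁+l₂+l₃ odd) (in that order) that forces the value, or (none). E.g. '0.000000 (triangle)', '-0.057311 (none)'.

Checks pass: Σm=0; 16 even; l₃=6∈[2,10].
(2·6+1)(2·4+1)(2·6+1) = 1521
Δ: 4! 8! 4! / 17! → 1/15315300
sum: t=0:+1/829440 t=1:−1/25920 t=2:+1/9216 t=3:−1/25920 t=4:+1/829440 = 7/207360
3j²(6 4 6; 0 0 0) = Δ·Π!·Σ² = 28/2431  (sign +1)
sum: t=4:+1/414720 = 1/414720
3j²(6 4 6; -1 4 -3) = Δ·Π!·Σ² = 49/2431  (sign -1)
combine: 4πI² = 1521·28/2431·49/2431 = 12348/34969
take √, sign -1: I = -0.16763001
No selection rule forces the value: the integral is nonzero (none).

-0.167630 (none)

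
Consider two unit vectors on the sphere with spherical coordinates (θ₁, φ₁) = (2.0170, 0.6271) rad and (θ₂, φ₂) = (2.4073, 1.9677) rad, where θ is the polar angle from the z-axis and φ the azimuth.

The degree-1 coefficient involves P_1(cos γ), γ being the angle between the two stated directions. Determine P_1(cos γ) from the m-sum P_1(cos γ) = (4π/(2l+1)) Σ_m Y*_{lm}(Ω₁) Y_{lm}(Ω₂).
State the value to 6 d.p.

Summing Y*_{l m}(θ₁,φ₁)·Y_{l m}(θ₂,φ₂) over m ∈ [−1, 1]; prefactor 4π/(2·1+1) = 4.188790:
  [-1]  conj(Y_{1,-1})(Ω₁) = +0.252367+0.182886i ; Y_{1,-1}(Ω₂) = -0.089491-0.213506i ; Δ = +0.016463-0.070249i
  [+0]  conj(Y_{1,0})(Ω₁) = -0.210853-0.000000i ; Y_{1,0}(Ω₂) = -0.362692+0.000000i ; Δ = +0.076475+0.000000i
  [+1]  conj(Y_{1,1})(Ω₁) = -0.252367+0.182886i ; Y_{1,1}(Ω₂) = +0.089491-0.213506i ; Δ = +0.016463+0.070249i
Accumulated sum +0.109400+0.000000i; after 4π/(2l+1) scaling, +0.458256+0.000000i ⇒ P_1 = 0.458256

0.458256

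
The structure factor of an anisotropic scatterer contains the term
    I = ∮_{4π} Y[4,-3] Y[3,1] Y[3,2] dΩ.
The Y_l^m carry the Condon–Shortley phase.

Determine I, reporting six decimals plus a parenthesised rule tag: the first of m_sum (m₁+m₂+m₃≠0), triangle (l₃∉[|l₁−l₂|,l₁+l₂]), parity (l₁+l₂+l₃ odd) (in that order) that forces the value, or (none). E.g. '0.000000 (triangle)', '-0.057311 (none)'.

Rules hold: Σm=0, L=10 even, 1≤3≤7.
N = 9·7·7 = 441
Δ = 4!·4!·2!/11! = 1/34650
Racah Σ t=1..3: t=1:−1/72 t=2:+1/16 t=3:−1/72 = 5/144
⇒ 3j(4 3 3; 0 0 0)² = 2/77, sgn -1
Racah Σ t=3..4: t=3:−1/144 t=4:+1/288 = -1/288
⇒ 3j(4 3 3; -3 1 2)² = 1/99, sgn +1
4πI² = N·(3j₀)²·(3jₘ)² = 14/121
I = -1·√(0.115702/4π) = -0.09595473
No selection rule forces the value: the integral is nonzero (none).

-0.095955 (none)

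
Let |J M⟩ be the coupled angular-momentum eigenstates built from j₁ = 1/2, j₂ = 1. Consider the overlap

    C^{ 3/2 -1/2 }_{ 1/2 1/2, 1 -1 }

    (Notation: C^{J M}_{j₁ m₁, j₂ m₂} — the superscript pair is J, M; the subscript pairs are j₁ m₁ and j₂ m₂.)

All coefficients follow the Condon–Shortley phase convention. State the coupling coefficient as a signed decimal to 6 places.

+0.577350

√[4·0!1!2!/4! · 1!0!0!2!1!2!] = √(4/3)
  +(−1)^0/∏(0,0,0,0,1,2)! = 1/2  (running 1/2)
⟨..|..⟩ = √(4/3)·(1/2) = +0.577350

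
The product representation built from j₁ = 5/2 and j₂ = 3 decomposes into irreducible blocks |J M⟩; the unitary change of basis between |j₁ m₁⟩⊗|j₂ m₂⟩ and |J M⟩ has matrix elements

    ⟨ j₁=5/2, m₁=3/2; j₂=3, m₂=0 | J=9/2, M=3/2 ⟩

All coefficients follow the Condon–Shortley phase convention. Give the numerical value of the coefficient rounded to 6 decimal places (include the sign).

+√(45/154) = +0.540562

j₁+j₂−J=1  J+j₁−j₂=4  J−j₁+j₂=5  j₁+j₂+J+1=11
(j₁±m₁, j₂±m₂, J±M) = (4,1,3,3,6,3)
P² = 207360/77
sum k=0..1:
  [0] +1/72 = 1/72
  [1] −1/288 = -1/288
S = 1/96
C² = P²·S² = 45/154 ; C = +0.540562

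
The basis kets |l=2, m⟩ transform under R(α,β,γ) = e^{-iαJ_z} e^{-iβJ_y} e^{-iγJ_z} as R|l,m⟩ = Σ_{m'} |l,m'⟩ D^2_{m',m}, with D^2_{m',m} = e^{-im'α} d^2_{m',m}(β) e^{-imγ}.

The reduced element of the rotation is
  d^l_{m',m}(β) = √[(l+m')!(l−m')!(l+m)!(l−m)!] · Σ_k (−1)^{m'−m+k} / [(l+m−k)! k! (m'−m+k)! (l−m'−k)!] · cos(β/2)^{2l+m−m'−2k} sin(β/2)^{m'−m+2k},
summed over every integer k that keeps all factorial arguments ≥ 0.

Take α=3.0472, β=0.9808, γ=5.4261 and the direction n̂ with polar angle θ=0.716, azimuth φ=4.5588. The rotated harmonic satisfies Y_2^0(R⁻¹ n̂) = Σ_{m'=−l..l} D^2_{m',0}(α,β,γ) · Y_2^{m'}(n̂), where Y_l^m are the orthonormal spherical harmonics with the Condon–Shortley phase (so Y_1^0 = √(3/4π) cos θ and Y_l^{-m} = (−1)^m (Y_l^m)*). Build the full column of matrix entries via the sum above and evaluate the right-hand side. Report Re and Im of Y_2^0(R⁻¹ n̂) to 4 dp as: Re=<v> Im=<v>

Re=-0.1221 Im=0.0000

Need the full column D^2_{m',0} for m'=−2..2 at α=3.0472, β=0.9808, γ=5.4261.
cos(β/2)=0.882145, sin(β/2)=0.470979
d^2_{-2,0}: single k=2 term ⇒ +0.422822;  D = +0.415310-0.079349i
d^2_{-1,0}: k∈[1..2] ⇒ +0.791947 -0.225746 = +0.566202;  D = -0.563681+0.053366i
d^2_{0,0}: k∈[0..2] ⇒ +0.605563 -0.690466 +0.049205 = -0.035699;  D = -0.035699+0.000000i
d^2_{1,0}: k∈[0..1] ⇒ -0.791947 +0.225746 = -0.566202;  D = +0.563681+0.053366i
d^2_{2,0}: single k=0 term ⇒ +0.422822;  D = +0.415310+0.079349i
Y_2^{m'}(θ=0.716,φ=4.5588) and Σ D·Y over m':
  (+0.4153-0.0793i)·(-0.1586-0.0503i)  (-0.5637+0.0534i)·(-0.0585+0.3781i)  (-0.0357+0.0000i)·(+0.2231+0.0000i)  (+0.5637+0.0534i)·(+0.0585+0.3781i)  (+0.4153+0.0793i)·(-0.1586+0.0503i)
Y_2^0(R⁻¹ n̂) = -0.122080-0.000000i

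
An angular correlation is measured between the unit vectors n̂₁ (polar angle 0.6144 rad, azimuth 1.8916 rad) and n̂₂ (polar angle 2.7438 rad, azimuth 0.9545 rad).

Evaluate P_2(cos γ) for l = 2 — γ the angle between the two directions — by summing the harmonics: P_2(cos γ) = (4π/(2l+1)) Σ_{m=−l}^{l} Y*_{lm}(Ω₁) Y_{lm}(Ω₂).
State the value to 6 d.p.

Term-by-term m-sum for l=2 (normalisation 4π/5 = 2.513274):
  term(m=-2) = (-0.002223, 0.007101)   from Y*(Ω₁)=(-0.102838, -0.076824), Y(Ω₂)=(-0.019233, -0.054683)
  term(m=-1) = (-0.059451, -0.080909)   from Y*(Ω₁)=(-0.114750, 0.345338), Y(Ω₂)=(-0.159478, 0.225146)
  term(m=+0) = (0.154632, 0.000000)   from Y*(Ω₁)=(0.316354, -0.000000), Y(Ω₂)=(0.488794, 0.000000)
  term(m=+1) = (-0.059451, 0.080909)   from Y*(Ω₁)=(0.114750, 0.345338), Y(Ω₂)=(0.159478, 0.225146)
  term(m=+2) = (-0.002223, -0.007101)   from Y*(Ω₁)=(-0.102838, 0.076824), Y(Ω₂)=(-0.019233, 0.054683)
Total Σ_m = (0.031283, -0.000000). Multiply by 2.513274: (0.078623, -0.000000). P_2(cos γ) = 0.078623

0.078623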